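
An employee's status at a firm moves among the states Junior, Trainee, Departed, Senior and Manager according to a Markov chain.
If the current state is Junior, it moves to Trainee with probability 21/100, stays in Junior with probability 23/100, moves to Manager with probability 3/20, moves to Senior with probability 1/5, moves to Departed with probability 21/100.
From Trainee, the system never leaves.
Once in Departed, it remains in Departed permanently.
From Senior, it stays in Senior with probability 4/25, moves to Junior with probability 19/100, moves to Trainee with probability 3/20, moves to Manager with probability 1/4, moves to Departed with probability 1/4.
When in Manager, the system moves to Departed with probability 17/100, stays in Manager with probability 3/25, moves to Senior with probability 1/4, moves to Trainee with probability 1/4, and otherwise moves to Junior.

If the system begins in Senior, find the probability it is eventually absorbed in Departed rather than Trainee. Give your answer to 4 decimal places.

Let h(s) be the probability of absorption at Departed starting from transient state s. Then h(Departed) = 1 and h(Trainee) = 0. By first-step analysis:
h(Junior) = 0.23·h(Junior) + 0.21·0 + 0.21·1 + 0.2·h(Senior) + 0.15·h(Manager)
h(Senior) = 0.19·h(Junior) + 0.15·0 + 0.25·1 + 0.16·h(Senior) + 0.25·h(Manager)
h(Manager) = 0.21·h(Junior) + 0.25·0 + 0.17·1 + 0.25·h(Senior) + 0.12·h(Manager)
Solving: h(Junior) = 0.5082, h(Senior) = 0.5529, h(Manager) = 0.4715.
Starting from Senior, the probability is 0.5529.

0.5529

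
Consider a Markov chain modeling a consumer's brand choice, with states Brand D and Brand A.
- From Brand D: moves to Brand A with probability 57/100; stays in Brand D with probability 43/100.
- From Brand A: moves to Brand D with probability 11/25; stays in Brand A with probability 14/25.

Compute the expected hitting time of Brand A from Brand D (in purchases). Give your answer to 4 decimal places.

1.7544

Let t(s) be the expected number of purchases to first reach Brand A from state s, with t(Brand A) = 0. Conditioning on the first purchase:
t(Brand D) = 1 + 0.43·t(Brand D)
Solving: t(Brand D) = 1.7544.
Expected purchases from Brand D to Brand A: 1.7544.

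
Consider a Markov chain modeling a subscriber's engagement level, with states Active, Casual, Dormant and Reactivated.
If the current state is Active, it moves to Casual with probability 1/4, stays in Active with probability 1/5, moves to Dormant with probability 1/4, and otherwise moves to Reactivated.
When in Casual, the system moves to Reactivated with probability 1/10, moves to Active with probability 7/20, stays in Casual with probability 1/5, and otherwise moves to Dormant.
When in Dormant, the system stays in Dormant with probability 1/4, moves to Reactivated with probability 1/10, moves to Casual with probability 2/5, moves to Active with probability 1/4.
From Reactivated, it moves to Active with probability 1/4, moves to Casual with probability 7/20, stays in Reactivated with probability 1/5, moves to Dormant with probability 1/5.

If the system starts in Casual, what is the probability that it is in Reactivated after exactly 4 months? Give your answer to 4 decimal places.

0.1704

Propagate the distribution vector 4 months from Casual.
After 0 months: (0.0000, 1.0000, 0.0000, 0.0000)
After 1 month: (0.3500, 0.2000, 0.3500, 0.1000)
After 2 months: (0.2525, 0.3025, 0.2650, 0.1800)
After 3 months: (0.2676, 0.2926, 0.2713, 0.1685)
After 4 months: (0.2659, 0.2929, 0.2708, 0.1704)
P(in Reactivated after 4 months) = 0.1704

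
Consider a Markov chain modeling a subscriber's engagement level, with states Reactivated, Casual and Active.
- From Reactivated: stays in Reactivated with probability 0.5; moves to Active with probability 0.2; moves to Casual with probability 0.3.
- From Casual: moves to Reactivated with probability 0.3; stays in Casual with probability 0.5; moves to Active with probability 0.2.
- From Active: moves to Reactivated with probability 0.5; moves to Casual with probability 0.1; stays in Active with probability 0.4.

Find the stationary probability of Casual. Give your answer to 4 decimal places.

0.3125

Let the stationary distribution be π with π = πP and π_1 + π_2 + π_3 = 1.
π_1 = 0.5·π_1 + 0.3·π_2 + 0.5·π_3
π_2 = 0.3·π_1 + 0.5·π_2 + 0.1·π_3
Solving with the normalization constraint gives π = (0.4375, 0.3125, 0.2500).
So the stationary probability of Casual is 0.3125.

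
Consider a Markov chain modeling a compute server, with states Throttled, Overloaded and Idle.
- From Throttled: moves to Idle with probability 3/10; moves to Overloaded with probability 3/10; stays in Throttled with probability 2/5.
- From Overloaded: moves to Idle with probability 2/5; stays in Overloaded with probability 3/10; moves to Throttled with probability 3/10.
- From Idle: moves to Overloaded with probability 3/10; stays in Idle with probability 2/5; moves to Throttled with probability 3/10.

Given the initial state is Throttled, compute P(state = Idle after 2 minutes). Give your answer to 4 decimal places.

0.3600

Sum over the intermediate state after 1 minute:
P = P(Throttled→Throttled)·P(Throttled→Idle) + P(Throttled→Overloaded)·P(Overloaded→Idle) + P(Throttled→Idle)·P(Idle→Idle)
  = 0.4×0.3 + 0.3×0.4 + 0.3×0.4
  = 0.1200 + 0.1200 + 0.1200 = 0.3600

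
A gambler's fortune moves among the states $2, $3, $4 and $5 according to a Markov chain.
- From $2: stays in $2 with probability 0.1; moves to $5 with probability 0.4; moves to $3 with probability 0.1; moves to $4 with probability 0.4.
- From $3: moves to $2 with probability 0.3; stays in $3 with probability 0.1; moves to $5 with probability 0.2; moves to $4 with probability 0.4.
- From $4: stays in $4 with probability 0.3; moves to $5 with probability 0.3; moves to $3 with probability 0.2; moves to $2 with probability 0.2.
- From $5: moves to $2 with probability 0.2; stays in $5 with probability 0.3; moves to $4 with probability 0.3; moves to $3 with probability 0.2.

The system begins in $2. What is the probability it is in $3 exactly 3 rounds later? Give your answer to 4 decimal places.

Propagate the distribution vector 3 rounds from $2.
After 0 rounds: (1.0000, 0.0000, 0.0000, 0.0000)
After 1 round: (0.1000, 0.1000, 0.4000, 0.4000)
After 2 rounds: (0.2000, 0.1800, 0.3200, 0.3000)
After 3 rounds: (0.1980, 0.1620, 0.3380, 0.3020)
P(in $3 after 3 rounds) = 0.1620

0.1620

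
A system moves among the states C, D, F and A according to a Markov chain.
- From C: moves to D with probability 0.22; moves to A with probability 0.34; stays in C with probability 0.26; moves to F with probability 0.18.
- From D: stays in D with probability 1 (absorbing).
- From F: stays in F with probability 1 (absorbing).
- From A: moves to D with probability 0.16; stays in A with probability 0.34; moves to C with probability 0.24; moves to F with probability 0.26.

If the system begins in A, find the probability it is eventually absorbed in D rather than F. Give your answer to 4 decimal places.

Let h(s) be the probability of absorption at D starting from transient state s. Then h(D) = 1 and h(F) = 0. By first-step analysis:
h(C) = 0.26·h(C) + 0.22·1 + 0.18·0 + 0.34·h(A)
h(A) = 0.24·h(C) + 0.16·1 + 0.26·0 + 0.34·h(A)
Solving: h(C) = 0.4907, h(A) = 0.4208.
Starting from A, the probability is 0.4208.

0.4208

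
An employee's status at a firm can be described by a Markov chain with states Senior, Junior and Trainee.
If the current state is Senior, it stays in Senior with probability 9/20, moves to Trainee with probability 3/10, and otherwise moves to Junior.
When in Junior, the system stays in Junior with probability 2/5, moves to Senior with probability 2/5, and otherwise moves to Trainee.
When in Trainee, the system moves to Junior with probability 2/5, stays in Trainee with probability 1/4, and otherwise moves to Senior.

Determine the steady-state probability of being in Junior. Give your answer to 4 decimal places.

Let the stationary distribution be π with π = πP and π_1 + π_2 + π_3 = 1.
π_1 = 0.45·π_1 + 0.4·π_2 + 0.35·π_3
π_2 = 0.25·π_1 + 0.4·π_2 + 0.4·π_3
Solving with the normalization constraint gives π = (0.4077, 0.3388, 0.2534).
So the stationary probability of Junior is 0.3388.

0.3388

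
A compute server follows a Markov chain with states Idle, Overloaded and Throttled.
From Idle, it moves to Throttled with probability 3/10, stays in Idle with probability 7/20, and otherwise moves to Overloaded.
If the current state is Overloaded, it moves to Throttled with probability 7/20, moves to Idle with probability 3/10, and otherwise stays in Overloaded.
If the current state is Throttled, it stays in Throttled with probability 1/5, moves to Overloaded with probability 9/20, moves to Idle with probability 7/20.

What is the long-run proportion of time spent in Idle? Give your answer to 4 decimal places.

0.3311

Let the stationary distribution be π with π = πP and π_1 + π_2 + π_3 = 1.
π_1 = 0.35·π_1 + 0.3·π_2 + 0.35·π_3
π_2 = 0.35·π_1 + 0.35·π_2 + 0.45·π_3
Solving with the normalization constraint gives π = (0.3311, 0.3790, 0.2900).
So the stationary probability of Idle is 0.3311.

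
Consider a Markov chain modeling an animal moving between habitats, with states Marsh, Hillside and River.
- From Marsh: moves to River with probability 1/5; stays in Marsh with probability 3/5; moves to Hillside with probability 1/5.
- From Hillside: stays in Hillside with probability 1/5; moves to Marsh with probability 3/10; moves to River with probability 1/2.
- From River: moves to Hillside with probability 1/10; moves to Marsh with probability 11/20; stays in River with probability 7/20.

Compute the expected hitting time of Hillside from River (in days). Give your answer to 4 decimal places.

Let t(s) be the expected number of days to first reach Hillside from state s, with t(Hillside) = 0. Conditioning on the first day:
t(Marsh) = 1 + 0.6·t(Marsh) + 0.2·t(River)
t(River) = 1 + 0.55·t(Marsh) + 0.35·t(River)
Solving: t(Marsh) = 5.6667, t(River) = 6.3333.
Expected days from River to Hillside: 6.3333.

6.3333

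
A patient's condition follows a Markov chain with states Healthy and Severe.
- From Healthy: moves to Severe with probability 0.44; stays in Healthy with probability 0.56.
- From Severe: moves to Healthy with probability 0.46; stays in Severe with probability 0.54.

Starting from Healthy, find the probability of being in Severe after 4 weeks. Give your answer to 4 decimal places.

0.4888

Propagate the distribution vector 4 weeks from Healthy.
After 0 weeks: (1.0000, 0.0000)
After 1 week: (0.5600, 0.4400)
After 2 weeks: (0.5160, 0.4840)
After 3 weeks: (0.5116, 0.4884)
After 4 weeks: (0.5112, 0.4888)
P(in Severe after 4 weeks) = 0.4888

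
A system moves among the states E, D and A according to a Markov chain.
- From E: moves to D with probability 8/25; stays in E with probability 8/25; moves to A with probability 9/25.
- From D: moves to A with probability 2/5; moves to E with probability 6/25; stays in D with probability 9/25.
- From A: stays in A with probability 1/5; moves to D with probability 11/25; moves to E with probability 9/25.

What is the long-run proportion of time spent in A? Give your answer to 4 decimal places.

Let the stationary distribution be π with π = πP and π_1 + π_2 + π_3 = 1.
π_1 = 0.32·π_1 + 0.24·π_2 + 0.36·π_3
π_2 = 0.32·π_1 + 0.36·π_2 + 0.44·π_3
Solving with the normalization constraint gives π = (0.3030, 0.3737, 0.3232).
So the stationary probability of A is 0.3232.

0.3232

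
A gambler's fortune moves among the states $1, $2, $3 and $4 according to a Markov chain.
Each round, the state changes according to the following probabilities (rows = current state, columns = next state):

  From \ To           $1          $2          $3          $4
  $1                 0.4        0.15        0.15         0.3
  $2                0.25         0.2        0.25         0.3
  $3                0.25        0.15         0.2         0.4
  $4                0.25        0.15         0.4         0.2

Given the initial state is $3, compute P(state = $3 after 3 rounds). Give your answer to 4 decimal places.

Propagate the distribution vector 3 rounds from $3.
After 0 rounds: (0.0000, 0.0000, 1.0000, 0.0000)
After 1 round: (0.2500, 0.1500, 0.2000, 0.4000)
After 2 rounds: (0.2875, 0.1575, 0.2750, 0.2800)
After 3 rounds: (0.2931, 0.1579, 0.2495, 0.2995)
P(in $3 after 3 rounds) = 0.2495

0.2495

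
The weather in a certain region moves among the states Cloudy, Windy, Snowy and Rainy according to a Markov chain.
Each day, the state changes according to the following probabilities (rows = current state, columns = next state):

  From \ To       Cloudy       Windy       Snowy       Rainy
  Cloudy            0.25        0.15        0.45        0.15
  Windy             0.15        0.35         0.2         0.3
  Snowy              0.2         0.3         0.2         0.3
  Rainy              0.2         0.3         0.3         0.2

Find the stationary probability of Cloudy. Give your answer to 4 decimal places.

0.1955

Let the stationary distribution be π with π = πP and π_1 + π_2 + π_3 + π_4 = 1.
π_1 = 0.25·π_1 + 0.15·π_2 + 0.2·π_3 + 0.2·π_4
π_2 = 0.15·π_1 + 0.35·π_2 + 0.3·π_3 + 0.3·π_4
π_3 = 0.45·π_1 + 0.2·π_2 + 0.2·π_3 + 0.3·π_4
Solving with the normalization constraint gives π = (0.1955, 0.2849, 0.2735, 0.2461).
So the stationary probability of Cloudy is 0.1955.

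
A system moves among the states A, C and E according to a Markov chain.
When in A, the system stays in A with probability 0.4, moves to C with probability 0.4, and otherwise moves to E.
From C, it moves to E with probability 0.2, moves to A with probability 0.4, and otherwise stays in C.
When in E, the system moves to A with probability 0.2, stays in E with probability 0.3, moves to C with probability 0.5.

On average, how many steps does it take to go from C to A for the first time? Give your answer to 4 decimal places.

2.8125

Let t(s) be the expected number of steps to first reach A from state s, with t(A) = 0. Conditioning on the first step:
t(C) = 1 + 0.4·t(C) + 0.2·t(E)
t(E) = 1 + 0.5·t(C) + 0.3·t(E)
Solving: t(C) = 2.8125, t(E) = 3.4375.
Expected steps from C to A: 2.8125.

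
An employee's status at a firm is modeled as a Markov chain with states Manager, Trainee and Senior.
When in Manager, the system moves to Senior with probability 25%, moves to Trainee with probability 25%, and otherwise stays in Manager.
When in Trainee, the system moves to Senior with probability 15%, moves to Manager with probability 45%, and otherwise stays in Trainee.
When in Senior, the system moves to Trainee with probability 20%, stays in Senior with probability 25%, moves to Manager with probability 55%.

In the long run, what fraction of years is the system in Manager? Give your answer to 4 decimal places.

0.4970

Let the stationary distribution be π with π = πP and π_1 + π_2 + π_3 = 1.
π_1 = 0.5·π_1 + 0.45·π_2 + 0.55·π_3
π_2 = 0.25·π_1 + 0.4·π_2 + 0.2·π_3
Solving with the normalization constraint gives π = (0.4970, 0.2811, 0.2219).
So the stationary probability of Manager is 0.4970.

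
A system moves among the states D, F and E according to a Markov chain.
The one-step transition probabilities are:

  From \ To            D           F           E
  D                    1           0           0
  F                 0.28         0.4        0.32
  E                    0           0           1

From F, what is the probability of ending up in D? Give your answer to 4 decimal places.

0.4667

Let h(s) be the probability of absorption at D starting from transient state s. Then h(D) = 1 and h(E) = 0. By first-step analysis:
h(F) = 0.28·1 + 0.4·h(F) + 0.32·0
Solving: h(F) = 0.4667.
Starting from F, the probability is 0.4667.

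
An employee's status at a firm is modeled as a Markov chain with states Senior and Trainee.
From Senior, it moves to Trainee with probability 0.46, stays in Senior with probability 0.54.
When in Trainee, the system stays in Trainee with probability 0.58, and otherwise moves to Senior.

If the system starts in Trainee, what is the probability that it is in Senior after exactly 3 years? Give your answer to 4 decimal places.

Propagate the distribution vector 3 years from Trainee.
After 0 years: (0.0000, 1.0000)
After 1 year: (0.4200, 0.5800)
After 2 years: (0.4704, 0.5296)
After 3 years: (0.4764, 0.5236)
P(in Senior after 3 years) = 0.4764

0.4764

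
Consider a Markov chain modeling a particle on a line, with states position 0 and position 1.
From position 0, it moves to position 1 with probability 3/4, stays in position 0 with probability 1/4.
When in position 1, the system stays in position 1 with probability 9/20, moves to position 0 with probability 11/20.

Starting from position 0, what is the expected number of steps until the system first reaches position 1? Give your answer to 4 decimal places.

1.3333

Let t(s) be the expected number of steps to first reach position 1 from state s, with t(position 1) = 0. Conditioning on the first step:
t(position 0) = 1 + 0.25·t(position 0)
Solving: t(position 0) = 1.3333.
Expected steps from position 0 to position 1: 1.3333.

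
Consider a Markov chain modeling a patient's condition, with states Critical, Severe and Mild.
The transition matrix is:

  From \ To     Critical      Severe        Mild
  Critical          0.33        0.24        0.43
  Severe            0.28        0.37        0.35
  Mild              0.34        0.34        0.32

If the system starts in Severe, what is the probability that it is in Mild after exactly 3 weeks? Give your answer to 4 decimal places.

Propagate the distribution vector 3 weeks from Severe.
After 0 weeks: (0.0000, 1.0000, 0.0000)
After 1 week: (0.2800, 0.3700, 0.3500)
After 2 weeks: (0.3150, 0.3231, 0.3619)
After 3 weeks: (0.3175, 0.3182, 0.3643)
P(in Mild after 3 weeks) = 0.3643

0.3643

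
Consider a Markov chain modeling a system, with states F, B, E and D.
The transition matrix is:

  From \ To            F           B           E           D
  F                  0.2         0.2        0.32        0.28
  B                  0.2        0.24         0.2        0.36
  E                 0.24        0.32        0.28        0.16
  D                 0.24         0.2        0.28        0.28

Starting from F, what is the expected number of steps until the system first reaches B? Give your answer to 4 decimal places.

4.2410

Let t(s) be the expected number of steps to first reach B from state s, with t(B) = 0. Conditioning on the first step:
t(F) = 1 + 0.2·t(F) + 0.32·t(E) + 0.28·t(D)
t(E) = 1 + 0.24·t(F) + 0.28·t(E) + 0.16·t(D)
t(D) = 1 + 0.24·t(F) + 0.28·t(E) + 0.28·t(D)
Solving: t(F) = 4.2410, t(E) = 3.7493, t(D) = 4.2606.
Expected steps from F to B: 4.2410.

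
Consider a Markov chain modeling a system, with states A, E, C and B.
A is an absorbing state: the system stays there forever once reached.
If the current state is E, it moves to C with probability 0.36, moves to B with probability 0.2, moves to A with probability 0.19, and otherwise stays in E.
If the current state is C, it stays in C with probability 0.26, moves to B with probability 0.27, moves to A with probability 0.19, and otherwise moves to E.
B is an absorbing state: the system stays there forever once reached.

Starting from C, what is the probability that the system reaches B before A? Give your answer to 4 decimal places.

0.5691

Let h(s) be the probability of absorption at B starting from transient state s. Then h(B) = 1 and h(A) = 0. By first-step analysis:
h(E) = 0.19·0 + 0.25·h(E) + 0.36·h(C) + 0.2·1
h(C) = 0.19·0 + 0.28·h(E) + 0.26·h(C) + 0.27·1
Solving: h(E) = 0.5399, h(C) = 0.5691.
Starting from C, the probability is 0.5691.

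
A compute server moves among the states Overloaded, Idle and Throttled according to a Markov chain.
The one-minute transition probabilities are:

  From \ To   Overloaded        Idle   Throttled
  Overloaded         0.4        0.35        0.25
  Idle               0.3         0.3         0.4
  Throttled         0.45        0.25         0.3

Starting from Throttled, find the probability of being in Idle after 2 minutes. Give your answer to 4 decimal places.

Sum over the intermediate state after 1 minute:
P = P(Throttled→Overloaded)·P(Overloaded→Idle) + P(Throttled→Idle)·P(Idle→Idle) + P(Throttled→Throttled)·P(Throttled→Idle)
  = 0.45×0.35 + 0.25×0.3 + 0.3×0.25
  = 0.1575 + 0.0750 + 0.0750 = 0.3075

0.3075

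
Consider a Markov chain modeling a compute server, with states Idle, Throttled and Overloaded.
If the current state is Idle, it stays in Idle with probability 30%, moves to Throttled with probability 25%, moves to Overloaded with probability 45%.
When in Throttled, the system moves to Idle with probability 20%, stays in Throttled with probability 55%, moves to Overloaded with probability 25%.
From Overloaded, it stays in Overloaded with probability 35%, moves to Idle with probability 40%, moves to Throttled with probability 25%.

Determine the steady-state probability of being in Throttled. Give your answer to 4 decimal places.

0.3571

Let the stationary distribution be π with π = πP and π_1 + π_2 + π_3 = 1.
π_1 = 0.3·π_1 + 0.2·π_2 + 0.4·π_3
π_2 = 0.25·π_1 + 0.55·π_2 + 0.25·π_3
Solving with the normalization constraint gives π = (0.2987, 0.3571, 0.3442).
So the stationary probability of Throttled is 0.3571.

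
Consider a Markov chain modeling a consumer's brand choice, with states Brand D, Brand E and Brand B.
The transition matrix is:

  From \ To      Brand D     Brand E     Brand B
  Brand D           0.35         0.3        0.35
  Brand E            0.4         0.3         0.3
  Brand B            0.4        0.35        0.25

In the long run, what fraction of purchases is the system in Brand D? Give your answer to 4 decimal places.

0.3810

Let the stationary distribution be π with π = πP and π_1 + π_2 + π_3 = 1.
π_1 = 0.35·π_1 + 0.4·π_2 + 0.4·π_3
π_2 = 0.3·π_1 + 0.3·π_2 + 0.35·π_3
Solving with the normalization constraint gives π = (0.3810, 0.3152, 0.3039).
So the stationary probability of Brand D is 0.3810.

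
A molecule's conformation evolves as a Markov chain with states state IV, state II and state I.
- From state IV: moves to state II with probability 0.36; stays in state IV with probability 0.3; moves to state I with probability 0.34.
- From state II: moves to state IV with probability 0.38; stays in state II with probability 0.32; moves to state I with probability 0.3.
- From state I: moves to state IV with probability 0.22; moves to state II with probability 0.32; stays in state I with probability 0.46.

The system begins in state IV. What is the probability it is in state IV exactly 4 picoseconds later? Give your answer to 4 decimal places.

0.2969

Propagate the distribution vector 4 picoseconds from state IV.
After 0 picoseconds: (1.0000, 0.0000, 0.0000)
After 1 picosecond: (0.3000, 0.3600, 0.3400)
After 2 picoseconds: (0.3016, 0.3320, 0.3664)
After 3 picoseconds: (0.2972, 0.3321, 0.3707)
After 4 picoseconds: (0.2969, 0.3319, 0.3712)
P(in state IV after 4 picoseconds) = 0.2969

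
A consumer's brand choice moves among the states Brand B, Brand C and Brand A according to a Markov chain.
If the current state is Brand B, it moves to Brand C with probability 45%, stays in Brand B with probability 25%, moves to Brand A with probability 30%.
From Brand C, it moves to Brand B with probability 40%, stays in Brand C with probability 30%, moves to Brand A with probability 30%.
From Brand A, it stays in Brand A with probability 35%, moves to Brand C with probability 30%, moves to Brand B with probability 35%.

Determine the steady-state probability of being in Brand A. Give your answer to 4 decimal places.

0.3158

Let the stationary distribution be π with π = πP and π_1 + π_2 + π_3 = 1.
π_1 = 0.25·π_1 + 0.4·π_2 + 0.35·π_3
π_2 = 0.45·π_1 + 0.3·π_2 + 0.3·π_3
Solving with the normalization constraint gives π = (0.3341, 0.3501, 0.3158).
So the stationary probability of Brand A is 0.3158.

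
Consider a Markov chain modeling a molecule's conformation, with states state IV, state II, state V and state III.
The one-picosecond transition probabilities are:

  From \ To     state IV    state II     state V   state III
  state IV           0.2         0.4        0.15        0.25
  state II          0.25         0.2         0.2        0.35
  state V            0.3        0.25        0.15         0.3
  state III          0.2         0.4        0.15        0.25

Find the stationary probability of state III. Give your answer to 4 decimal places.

Let the stationary distribution be π with π = πP and π_1 + π_2 + π_3 + π_4 = 1.
π_1 = 0.2·π_1 + 0.25·π_2 + 0.3·π_3 + 0.2·π_4
π_2 = 0.4·π_1 + 0.2·π_2 + 0.25·π_3 + 0.4·π_4
π_3 = 0.15·π_1 + 0.2·π_2 + 0.15·π_3 + 0.15·π_4
Solving with the normalization constraint gives π = (0.2322, 0.3126, 0.1656, 0.2895).
So the stationary probability of state III is 0.2895.

0.2895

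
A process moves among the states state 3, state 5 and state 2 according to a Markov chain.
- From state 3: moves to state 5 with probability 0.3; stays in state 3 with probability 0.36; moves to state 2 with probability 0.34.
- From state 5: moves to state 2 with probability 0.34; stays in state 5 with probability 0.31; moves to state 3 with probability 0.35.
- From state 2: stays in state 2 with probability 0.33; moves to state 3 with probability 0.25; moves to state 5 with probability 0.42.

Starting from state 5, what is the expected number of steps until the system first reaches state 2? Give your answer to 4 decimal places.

2.9412

Let t(s) be the expected number of steps to first reach state 2 from state s, with t(state 2) = 0. Conditioning on the first step:
t(state 3) = 1 + 0.36·t(state 3) + 0.3·t(state 5)
t(state 5) = 1 + 0.35·t(state 3) + 0.31·t(state 5)
Solving: t(state 3) = 2.9412, t(state 5) = 2.9412.
Expected steps from state 5 to state 2: 2.9412.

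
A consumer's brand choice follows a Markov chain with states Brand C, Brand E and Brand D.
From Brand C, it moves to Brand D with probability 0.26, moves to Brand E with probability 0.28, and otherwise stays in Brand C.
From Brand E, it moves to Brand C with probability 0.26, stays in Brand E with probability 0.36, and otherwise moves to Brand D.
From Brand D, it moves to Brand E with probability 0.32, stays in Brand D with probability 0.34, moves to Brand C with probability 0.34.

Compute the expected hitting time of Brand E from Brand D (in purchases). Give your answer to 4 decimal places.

Let t(s) be the expected number of purchases to first reach Brand E from state s, with t(Brand E) = 0. Conditioning on the first purchase:
t(Brand C) = 1 + 0.46·t(Brand C) + 0.26·t(Brand D)
t(Brand D) = 1 + 0.34·t(Brand C) + 0.34·t(Brand D)
Solving: t(Brand C) = 3.4328, t(Brand D) = 3.2836.
Expected purchases from Brand D to Brand E: 3.2836.

3.2836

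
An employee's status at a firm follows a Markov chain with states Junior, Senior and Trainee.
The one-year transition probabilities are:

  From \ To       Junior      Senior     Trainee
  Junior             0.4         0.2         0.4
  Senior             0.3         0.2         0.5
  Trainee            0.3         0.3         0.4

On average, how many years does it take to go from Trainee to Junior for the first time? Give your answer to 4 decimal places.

3.3333

Let t(s) be the expected number of years to first reach Junior from state s, with t(Junior) = 0. Conditioning on the first year:
t(Senior) = 1 + 0.2·t(Senior) + 0.5·t(Trainee)
t(Trainee) = 1 + 0.3·t(Senior) + 0.4·t(Trainee)
Solving: t(Senior) = 3.3333, t(Trainee) = 3.3333.
Expected years from Trainee to Junior: 3.3333.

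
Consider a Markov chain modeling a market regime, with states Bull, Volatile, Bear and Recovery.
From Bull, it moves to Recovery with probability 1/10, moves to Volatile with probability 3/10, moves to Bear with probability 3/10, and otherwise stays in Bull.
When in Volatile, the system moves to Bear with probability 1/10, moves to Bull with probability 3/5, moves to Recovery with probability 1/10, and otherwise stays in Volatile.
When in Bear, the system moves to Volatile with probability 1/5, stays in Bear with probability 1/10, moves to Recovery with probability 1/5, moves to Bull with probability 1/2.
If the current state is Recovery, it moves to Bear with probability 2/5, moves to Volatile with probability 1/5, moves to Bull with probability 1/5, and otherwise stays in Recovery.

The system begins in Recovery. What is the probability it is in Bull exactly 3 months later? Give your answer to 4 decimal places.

Propagate the distribution vector 3 months from Recovery.
After 0 months: (0.0000, 0.0000, 0.0000, 1.0000)
After 1 month: (0.2000, 0.2000, 0.4000, 0.2000)
After 2 months: (0.4200, 0.2200, 0.2000, 0.1600)
After 3 months: (0.3900, 0.2420, 0.2320, 0.1360)
P(in Bull after 3 months) = 0.3900

0.3900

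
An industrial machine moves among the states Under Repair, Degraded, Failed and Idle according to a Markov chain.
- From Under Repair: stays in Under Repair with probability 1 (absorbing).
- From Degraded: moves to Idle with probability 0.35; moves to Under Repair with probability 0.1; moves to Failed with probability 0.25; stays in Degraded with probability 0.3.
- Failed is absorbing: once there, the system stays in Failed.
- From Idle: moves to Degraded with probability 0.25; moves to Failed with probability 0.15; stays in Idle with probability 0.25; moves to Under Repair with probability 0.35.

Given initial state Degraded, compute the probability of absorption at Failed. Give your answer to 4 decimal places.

0.5486

Let h(s) be the probability of absorption at Failed starting from transient state s. Then h(Failed) = 1 and h(Under Repair) = 0. By first-step analysis:
h(Degraded) = 0.1·0 + 0.3·h(Degraded) + 0.25·1 + 0.35·h(Idle)
h(Idle) = 0.35·0 + 0.25·h(Degraded) + 0.15·1 + 0.25·h(Idle)
Solving: h(Degraded) = 0.5486, h(Idle) = 0.3829.
Starting from Degraded, the probability is 0.5486.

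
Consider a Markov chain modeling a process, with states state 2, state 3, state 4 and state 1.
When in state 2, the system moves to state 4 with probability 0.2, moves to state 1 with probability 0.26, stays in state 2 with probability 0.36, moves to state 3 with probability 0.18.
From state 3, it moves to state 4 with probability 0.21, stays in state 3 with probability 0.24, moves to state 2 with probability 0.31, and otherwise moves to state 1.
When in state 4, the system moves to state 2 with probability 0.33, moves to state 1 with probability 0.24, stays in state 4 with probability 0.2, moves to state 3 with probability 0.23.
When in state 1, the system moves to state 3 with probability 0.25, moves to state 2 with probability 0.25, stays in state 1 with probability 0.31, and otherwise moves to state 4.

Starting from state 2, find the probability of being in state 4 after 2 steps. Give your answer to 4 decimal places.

0.1992

Propagate the distribution vector 2 steps from state 2.
After 0 steps: (1.0000, 0.0000, 0.0000, 0.0000)
After 1 step: (0.3600, 0.1800, 0.2000, 0.2600)
After 2 steps: (0.3164, 0.2190, 0.1992, 0.2654)
P(in state 4 after 2 steps) = 0.1992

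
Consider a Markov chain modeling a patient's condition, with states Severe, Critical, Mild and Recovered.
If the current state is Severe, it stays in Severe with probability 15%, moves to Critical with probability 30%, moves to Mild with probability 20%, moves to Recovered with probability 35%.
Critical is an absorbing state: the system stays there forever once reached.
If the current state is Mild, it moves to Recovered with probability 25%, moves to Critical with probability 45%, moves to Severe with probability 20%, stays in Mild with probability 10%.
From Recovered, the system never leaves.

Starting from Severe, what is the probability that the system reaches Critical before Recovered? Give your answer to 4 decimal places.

0.4966

Let h(s) be the probability of absorption at Critical starting from transient state s. Then h(Critical) = 1 and h(Recovered) = 0. By first-step analysis:
h(Severe) = 0.15·h(Severe) + 0.3·1 + 0.2·h(Mild) + 0.35·0
h(Mild) = 0.2·h(Severe) + 0.45·1 + 0.1·h(Mild) + 0.25·0
Solving: h(Severe) = 0.4966, h(Mild) = 0.6103.
Starting from Severe, the probability is 0.4966.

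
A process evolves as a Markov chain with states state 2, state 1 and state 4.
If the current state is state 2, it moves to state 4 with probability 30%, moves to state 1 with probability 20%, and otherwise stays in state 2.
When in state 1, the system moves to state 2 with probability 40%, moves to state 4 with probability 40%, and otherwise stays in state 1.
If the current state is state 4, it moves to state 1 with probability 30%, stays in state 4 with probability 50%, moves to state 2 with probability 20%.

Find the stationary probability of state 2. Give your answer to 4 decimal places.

0.3544

Let the stationary distribution be π with π = πP and π_1 + π_2 + π_3 = 1.
π_1 = 0.5·π_1 + 0.4·π_2 + 0.2·π_3
π_2 = 0.2·π_1 + 0.2·π_2 + 0.3·π_3
Solving with the normalization constraint gives π = (0.3544, 0.2405, 0.4051).
So the stationary probability of state 2 is 0.3544.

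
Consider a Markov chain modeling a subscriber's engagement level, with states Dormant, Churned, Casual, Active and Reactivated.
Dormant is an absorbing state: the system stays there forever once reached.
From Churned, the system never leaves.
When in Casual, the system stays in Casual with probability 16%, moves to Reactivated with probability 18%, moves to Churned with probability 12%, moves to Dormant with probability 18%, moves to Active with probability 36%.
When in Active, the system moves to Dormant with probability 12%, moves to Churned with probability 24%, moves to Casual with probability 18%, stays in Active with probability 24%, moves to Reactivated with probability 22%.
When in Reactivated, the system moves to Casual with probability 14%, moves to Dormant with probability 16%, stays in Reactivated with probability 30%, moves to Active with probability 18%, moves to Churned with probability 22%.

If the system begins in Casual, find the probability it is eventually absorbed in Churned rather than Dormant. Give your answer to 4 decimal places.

Let h(s) be the probability of absorption at Churned starting from transient state s. Then h(Churned) = 1 and h(Dormant) = 0. By first-step analysis:
h(Casual) = 0.18·0 + 0.12·1 + 0.16·h(Casual) + 0.36·h(Active) + 0.18·h(Reactivated)
h(Active) = 0.12·0 + 0.24·1 + 0.18·h(Casual) + 0.24·h(Active) + 0.22·h(Reactivated)
h(Reactivated) = 0.16·0 + 0.22·1 + 0.14·h(Casual) + 0.18·h(Active) + 0.3·h(Reactivated)
Solving: h(Casual) = 0.5264, h(Active) = 0.6071, h(Reactivated) = 0.5757.
Starting from Casual, the probability is 0.5264.

0.5264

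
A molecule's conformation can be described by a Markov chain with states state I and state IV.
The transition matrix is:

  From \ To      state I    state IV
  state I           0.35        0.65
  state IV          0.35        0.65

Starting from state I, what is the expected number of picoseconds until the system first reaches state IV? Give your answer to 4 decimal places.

1.5385

Let t(s) be the expected number of picoseconds to first reach state IV from state s, with t(state IV) = 0. Conditioning on the first picosecond:
t(state I) = 1 + 0.35·t(state I)
Solving: t(state I) = 1.5385.
Expected picoseconds from state I to state IV: 1.5385.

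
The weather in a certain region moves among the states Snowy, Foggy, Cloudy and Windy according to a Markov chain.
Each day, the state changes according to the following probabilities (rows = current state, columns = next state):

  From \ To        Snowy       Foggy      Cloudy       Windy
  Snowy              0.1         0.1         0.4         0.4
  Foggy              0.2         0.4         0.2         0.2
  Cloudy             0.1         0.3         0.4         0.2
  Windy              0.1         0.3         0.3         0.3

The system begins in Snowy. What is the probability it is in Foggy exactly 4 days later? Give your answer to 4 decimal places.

0.3049

Propagate the distribution vector 4 days from Snowy.
After 0 days: (1.0000, 0.0000, 0.0000, 0.0000)
After 1 day: (0.1000, 0.1000, 0.4000, 0.4000)
After 2 days: (0.1100, 0.2900, 0.3400, 0.2600)
After 3 days: (0.1290, 0.3070, 0.3160, 0.2480)
After 4 days: (0.1307, 0.3049, 0.3138, 0.2506)
P(in Foggy after 4 days) = 0.3049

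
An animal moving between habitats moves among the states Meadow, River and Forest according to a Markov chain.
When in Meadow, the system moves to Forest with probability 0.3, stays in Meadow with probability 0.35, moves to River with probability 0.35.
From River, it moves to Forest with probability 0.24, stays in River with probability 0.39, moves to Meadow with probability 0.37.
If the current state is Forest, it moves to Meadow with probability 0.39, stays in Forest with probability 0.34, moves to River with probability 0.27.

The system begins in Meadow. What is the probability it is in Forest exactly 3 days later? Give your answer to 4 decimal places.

Propagate the distribution vector 3 days from Meadow.
After 0 days: (1.0000, 0.0000, 0.0000)
After 1 day: (0.3500, 0.3500, 0.3000)
After 2 days: (0.3690, 0.3400, 0.2910)
After 3 days: (0.3684, 0.3403, 0.2912)
P(in Forest after 3 days) = 0.2912

0.2912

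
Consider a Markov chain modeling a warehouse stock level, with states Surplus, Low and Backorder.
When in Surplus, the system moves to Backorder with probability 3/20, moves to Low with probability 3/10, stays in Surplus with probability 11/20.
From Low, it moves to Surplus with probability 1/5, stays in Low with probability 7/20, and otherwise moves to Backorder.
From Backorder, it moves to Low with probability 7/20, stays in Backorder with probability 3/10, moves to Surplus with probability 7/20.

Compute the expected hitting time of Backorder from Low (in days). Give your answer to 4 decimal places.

Let t(s) be the expected number of days to first reach Backorder from state s, with t(Backorder) = 0. Conditioning on the first day:
t(Surplus) = 1 + 0.55·t(Surplus) + 0.3·t(Low)
t(Low) = 1 + 0.2·t(Surplus) + 0.35·t(Low)
Solving: t(Surplus) = 4.0860, t(Low) = 2.7957.
Expected days from Low to Backorder: 2.7957.

2.7957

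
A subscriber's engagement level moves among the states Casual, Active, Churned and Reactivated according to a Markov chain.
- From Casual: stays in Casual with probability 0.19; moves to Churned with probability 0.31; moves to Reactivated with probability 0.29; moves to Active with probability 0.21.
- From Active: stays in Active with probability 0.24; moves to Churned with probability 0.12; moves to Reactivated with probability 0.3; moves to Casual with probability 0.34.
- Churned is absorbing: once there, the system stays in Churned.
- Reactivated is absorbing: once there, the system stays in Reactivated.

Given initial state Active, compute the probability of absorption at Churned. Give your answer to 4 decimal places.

Let h(s) be the probability of absorption at Churned starting from transient state s. Then h(Churned) = 1 and h(Reactivated) = 0. By first-step analysis:
h(Casual) = 0.19·h(Casual) + 0.21·h(Active) + 0.31·1 + 0.29·0
h(Active) = 0.34·h(Casual) + 0.24·h(Active) + 0.12·1 + 0.3·0
Solving: h(Casual) = 0.4792, h(Active) = 0.3723.
Starting from Active, the probability is 0.3723.

0.3723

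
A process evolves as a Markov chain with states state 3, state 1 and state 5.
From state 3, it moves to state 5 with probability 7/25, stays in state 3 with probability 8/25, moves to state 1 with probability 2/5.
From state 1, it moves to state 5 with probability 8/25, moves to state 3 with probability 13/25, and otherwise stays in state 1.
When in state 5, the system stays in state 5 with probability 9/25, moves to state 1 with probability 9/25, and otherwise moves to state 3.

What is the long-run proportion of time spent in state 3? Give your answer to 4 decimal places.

0.3697

Let the stationary distribution be π with π = πP and π_1 + π_2 + π_3 = 1.
π_1 = 0.32·π_1 + 0.52·π_2 + 0.28·π_3
π_2 = 0.4·π_1 + 0.16·π_2 + 0.36·π_3
Solving with the normalization constraint gives π = (0.3697, 0.3123, 0.3179).
So the stationary probability of state 3 is 0.3697.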